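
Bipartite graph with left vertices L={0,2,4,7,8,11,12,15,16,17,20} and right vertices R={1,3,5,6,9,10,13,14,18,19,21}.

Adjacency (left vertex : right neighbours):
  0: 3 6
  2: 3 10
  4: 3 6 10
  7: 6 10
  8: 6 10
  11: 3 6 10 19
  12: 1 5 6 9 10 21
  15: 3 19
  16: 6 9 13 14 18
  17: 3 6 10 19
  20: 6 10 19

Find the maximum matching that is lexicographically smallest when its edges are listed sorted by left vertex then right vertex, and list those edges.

Lex-smallest maximum matching: {(0,3), (2,10), (4,6), (11,19), (12,1), (16,9)}

|M| = 6 (so the lex-smallest maximum matching has 6 edges)
process left vertices in ascending order; for each, take the smallest-labelled available neighbour that still permits 6 edges overall, or leave it unmatched if none does
lex-smallest matching: {0-3, 2-10, 4-6, 11-19, 12-1, 16-9}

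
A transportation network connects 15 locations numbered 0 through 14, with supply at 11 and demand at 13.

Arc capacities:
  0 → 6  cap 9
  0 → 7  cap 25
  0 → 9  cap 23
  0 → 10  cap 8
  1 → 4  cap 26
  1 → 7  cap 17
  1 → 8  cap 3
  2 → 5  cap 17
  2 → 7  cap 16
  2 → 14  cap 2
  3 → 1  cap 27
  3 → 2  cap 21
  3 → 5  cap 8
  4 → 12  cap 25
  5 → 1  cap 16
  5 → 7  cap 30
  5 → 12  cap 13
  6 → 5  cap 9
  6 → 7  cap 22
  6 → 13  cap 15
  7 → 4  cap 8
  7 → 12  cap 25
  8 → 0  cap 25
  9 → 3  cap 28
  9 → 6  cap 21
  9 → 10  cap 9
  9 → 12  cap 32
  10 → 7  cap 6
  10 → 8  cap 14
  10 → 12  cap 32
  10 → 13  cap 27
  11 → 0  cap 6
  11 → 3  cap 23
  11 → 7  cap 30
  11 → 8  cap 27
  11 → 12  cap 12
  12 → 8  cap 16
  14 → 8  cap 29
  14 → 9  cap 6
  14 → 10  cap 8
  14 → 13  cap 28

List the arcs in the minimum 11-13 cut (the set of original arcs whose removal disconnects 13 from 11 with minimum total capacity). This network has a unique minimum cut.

Min-cut arcs: {(2,14), (8,0), (11,0)} (total capacity 33)

augment #1: 11→0→6→13 push 6
augment #2: 11→3→2→14→13 push 2
augment #3: 11→8→0→6→13 push 3
augment #4: 11→8→0→10→13 push 8
augment #5: 11→8→0→9→6→13 push 6
augment #6: 11→8→0→9→10→13 push 8
max flow = 33; residual-reachable set from 11 gives S-side
cut edges (S→T): {(2,14), (8,0), (11,0)} total cap 33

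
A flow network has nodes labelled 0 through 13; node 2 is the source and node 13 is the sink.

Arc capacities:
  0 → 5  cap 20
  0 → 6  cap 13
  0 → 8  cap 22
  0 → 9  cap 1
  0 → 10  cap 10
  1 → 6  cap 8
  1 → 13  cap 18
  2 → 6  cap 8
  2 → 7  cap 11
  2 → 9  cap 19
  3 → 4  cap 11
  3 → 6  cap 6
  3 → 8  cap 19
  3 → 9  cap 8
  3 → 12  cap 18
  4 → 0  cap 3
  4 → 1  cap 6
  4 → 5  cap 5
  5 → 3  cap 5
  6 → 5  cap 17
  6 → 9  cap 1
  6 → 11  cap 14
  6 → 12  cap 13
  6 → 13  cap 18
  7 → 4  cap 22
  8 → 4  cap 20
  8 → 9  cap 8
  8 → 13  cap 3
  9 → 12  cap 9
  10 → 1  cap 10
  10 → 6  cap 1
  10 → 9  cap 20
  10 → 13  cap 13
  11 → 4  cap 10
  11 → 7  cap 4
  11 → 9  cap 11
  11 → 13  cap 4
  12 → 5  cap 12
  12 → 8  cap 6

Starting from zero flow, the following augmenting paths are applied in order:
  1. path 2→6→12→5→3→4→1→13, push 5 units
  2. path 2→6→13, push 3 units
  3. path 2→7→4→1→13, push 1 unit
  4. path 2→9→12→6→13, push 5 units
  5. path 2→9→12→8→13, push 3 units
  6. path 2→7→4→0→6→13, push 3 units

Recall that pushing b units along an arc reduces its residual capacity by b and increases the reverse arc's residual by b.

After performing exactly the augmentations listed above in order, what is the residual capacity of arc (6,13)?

Residual capacity of (6,13): 7

after path 1 (2→6→12→5→3→4→1→13, push 5): res(6,13)=18
after path 2 (2→6→13, push 3): res(6,13)=15
after path 3 (2→7→4→1→13, push 1): res(6,13)=15
after path 4 (2→9→12→6→13, push 5): res(6,13)=10
after path 5 (2→9→12→8→13, push 3): res(6,13)=10
after path 6 (2→7→4→0→6→13, push 3): res(6,13)=7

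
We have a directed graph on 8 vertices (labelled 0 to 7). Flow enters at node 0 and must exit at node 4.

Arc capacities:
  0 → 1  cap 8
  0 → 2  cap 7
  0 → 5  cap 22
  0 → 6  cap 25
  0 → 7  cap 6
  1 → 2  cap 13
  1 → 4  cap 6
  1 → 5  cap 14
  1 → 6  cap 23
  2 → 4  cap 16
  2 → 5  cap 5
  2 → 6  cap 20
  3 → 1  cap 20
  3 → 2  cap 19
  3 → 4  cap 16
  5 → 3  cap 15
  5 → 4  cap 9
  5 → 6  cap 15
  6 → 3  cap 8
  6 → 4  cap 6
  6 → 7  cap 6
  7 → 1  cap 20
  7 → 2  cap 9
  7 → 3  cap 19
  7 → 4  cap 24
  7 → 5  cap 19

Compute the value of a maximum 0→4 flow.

Maximum flow value: 63

augment #1: 0→1→4 bottleneck 6, total now 6
augment #2: 0→2→4 bottleneck 7, total now 13
augment #3: 0→5→4 bottleneck 9, total now 22
augment #4: 0→6→4 bottleneck 6, total now 28
augment #5: 0→7→4 bottleneck 6, total now 34
augment #6: 0→1→2→4 bottleneck 2, total now 36
augment #7: 0→5→3→4 bottleneck 13, total now 49
augment #8: 0→6→3→4 bottleneck 3, total now 52
augment #9: 0→6→7→4 bottleneck 6, total now 58
augment #10: 0→6→3→2→4 bottleneck 5, total now 63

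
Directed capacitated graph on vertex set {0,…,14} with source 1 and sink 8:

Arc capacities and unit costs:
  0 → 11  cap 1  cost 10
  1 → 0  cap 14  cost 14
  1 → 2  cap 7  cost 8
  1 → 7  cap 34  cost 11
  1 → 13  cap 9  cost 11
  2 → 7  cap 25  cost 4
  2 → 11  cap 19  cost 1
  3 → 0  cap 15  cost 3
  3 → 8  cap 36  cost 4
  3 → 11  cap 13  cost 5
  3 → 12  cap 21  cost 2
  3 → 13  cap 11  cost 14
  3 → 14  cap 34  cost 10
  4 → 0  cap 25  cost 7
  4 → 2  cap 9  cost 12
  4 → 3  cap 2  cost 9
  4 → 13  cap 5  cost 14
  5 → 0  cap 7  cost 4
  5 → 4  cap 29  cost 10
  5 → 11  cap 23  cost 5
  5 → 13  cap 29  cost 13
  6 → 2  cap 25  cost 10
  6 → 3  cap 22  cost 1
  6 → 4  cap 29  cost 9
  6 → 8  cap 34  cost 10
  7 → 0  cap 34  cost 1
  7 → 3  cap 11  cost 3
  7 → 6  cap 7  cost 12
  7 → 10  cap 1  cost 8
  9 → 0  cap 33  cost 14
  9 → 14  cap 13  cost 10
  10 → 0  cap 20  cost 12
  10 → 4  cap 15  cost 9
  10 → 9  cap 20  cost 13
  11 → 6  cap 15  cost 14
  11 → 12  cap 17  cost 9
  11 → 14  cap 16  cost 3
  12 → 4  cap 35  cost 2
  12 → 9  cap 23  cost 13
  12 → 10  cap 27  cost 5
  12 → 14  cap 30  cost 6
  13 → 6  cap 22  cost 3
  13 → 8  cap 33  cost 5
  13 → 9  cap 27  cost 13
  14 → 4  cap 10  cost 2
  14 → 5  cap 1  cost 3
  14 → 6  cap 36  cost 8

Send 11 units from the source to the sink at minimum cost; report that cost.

Minimum cost for 11 units: 180

shortest-cost path #1: 1→13→8 push 9 @ unit cost 16 (adds 144)
shortest-cost path #2: 1→7→3→8 push 2 @ unit cost 18 (adds 36)
total cost = 180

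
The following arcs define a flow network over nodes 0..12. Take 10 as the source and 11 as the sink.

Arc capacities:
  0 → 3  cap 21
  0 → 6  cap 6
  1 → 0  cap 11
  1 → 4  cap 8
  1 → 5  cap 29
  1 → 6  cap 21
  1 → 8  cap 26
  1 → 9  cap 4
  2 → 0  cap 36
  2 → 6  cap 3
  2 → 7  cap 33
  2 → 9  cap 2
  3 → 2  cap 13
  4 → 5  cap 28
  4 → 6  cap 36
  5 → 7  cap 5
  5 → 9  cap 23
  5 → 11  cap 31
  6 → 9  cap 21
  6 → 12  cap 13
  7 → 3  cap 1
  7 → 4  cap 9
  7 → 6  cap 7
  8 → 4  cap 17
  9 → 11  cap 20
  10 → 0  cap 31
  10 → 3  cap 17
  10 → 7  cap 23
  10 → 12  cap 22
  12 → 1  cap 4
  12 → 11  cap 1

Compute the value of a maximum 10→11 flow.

augment #1: 10→12→11 bottleneck 1, total now 1
augment #2: 10→0→6→9→11 bottleneck 6, total now 7
augment #3: 10→3→2→9→11 bottleneck 2, total now 9
augment #4: 10→7→4→5→11 bottleneck 9, total now 18
augment #5: 10→7→6→9→11 bottleneck 7, total now 25
augment #6: 10→12→1→5→11 bottleneck 4, total now 29
augment #7: 10→3→2→6→9→11 bottleneck 3, total now 32

Maximum flow value: 32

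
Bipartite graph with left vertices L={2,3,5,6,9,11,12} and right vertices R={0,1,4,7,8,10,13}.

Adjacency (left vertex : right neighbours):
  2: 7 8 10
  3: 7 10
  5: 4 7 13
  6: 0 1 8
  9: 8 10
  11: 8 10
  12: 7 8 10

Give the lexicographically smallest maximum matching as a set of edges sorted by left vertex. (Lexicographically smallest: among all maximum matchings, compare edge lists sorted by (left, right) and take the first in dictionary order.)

|M| = 5 (so the lex-smallest maximum matching has 5 edges)
process left vertices in ascending order; for each, take the smallest-labelled available neighbour that still permits 5 edges overall, or leave it unmatched if none does
lex-smallest matching: {2-7, 3-10, 5-4, 6-0, 9-8}

Lex-smallest maximum matching: {(2,7), (3,10), (5,4), (6,0), (9,8)}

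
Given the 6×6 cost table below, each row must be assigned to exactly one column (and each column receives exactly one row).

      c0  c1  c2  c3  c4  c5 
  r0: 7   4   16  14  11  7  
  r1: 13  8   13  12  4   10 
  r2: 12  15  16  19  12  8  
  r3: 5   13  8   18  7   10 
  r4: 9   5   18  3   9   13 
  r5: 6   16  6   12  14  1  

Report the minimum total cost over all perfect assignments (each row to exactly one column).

optimal assignment: row0→col1 (cost 4), row1→col4 (cost 4), row2→col5 (cost 8), row3→col0 (cost 5), row4→col3 (cost 3), row5→col2 (cost 6)
total = 4 + 4 + 8 + 5 + 3 + 6 = 30

Minimum assignment cost: 30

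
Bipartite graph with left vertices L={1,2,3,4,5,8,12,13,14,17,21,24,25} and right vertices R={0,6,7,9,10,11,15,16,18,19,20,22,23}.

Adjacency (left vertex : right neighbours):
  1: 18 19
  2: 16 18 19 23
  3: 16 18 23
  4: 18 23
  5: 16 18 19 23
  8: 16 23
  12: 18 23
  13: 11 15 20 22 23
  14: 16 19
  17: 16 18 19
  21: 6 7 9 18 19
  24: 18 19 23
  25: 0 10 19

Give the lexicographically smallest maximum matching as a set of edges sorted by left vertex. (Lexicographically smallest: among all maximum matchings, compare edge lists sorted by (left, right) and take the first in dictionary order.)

|M| = 7 (so the lex-smallest maximum matching has 7 edges)
process left vertices in ascending order; for each, take the smallest-labelled available neighbour that still permits 7 edges overall, or leave it unmatched if none does
lex-smallest matching: {1-18, 2-16, 3-23, 5-19, 13-11, 21-6, 25-0}

Lex-smallest maximum matching: {(1,18), (2,16), (3,23), (5,19), (13,11), (21,6), (25,0)}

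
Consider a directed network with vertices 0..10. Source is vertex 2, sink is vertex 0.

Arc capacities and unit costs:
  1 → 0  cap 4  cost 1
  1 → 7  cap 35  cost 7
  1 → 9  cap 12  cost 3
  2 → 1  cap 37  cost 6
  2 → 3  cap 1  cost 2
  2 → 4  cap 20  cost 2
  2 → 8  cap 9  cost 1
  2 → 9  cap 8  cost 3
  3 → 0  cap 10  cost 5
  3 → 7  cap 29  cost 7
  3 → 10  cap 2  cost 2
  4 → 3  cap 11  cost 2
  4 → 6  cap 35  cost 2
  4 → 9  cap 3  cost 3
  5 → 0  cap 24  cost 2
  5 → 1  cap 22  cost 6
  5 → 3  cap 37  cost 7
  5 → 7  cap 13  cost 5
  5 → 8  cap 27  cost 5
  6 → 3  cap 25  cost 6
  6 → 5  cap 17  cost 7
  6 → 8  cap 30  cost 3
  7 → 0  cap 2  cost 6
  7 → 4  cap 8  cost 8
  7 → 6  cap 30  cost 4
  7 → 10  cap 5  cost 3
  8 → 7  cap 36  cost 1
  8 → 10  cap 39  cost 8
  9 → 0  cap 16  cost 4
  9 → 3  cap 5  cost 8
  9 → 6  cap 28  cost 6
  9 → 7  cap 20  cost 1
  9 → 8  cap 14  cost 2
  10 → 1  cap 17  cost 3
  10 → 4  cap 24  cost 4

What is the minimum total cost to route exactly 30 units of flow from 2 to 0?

Minimum cost for 30 units: 254

shortest-cost path #1: 2→3→0 push 1 @ unit cost 7 (adds 7)
shortest-cost path #2: 2→9→0 push 8 @ unit cost 7 (adds 56)
shortest-cost path #3: 2→1→0 push 4 @ unit cost 7 (adds 28)
shortest-cost path #4: 2→8→7→0 push 2 @ unit cost 8 (adds 16)
shortest-cost path #5: 2→4→9→0 push 3 @ unit cost 9 (adds 27)
shortest-cost path #6: 2→4→3→0 push 9 @ unit cost 9 (adds 81)
shortest-cost path #7: 2→4→6→5→0 push 3 @ unit cost 13 (adds 39)
total cost = 254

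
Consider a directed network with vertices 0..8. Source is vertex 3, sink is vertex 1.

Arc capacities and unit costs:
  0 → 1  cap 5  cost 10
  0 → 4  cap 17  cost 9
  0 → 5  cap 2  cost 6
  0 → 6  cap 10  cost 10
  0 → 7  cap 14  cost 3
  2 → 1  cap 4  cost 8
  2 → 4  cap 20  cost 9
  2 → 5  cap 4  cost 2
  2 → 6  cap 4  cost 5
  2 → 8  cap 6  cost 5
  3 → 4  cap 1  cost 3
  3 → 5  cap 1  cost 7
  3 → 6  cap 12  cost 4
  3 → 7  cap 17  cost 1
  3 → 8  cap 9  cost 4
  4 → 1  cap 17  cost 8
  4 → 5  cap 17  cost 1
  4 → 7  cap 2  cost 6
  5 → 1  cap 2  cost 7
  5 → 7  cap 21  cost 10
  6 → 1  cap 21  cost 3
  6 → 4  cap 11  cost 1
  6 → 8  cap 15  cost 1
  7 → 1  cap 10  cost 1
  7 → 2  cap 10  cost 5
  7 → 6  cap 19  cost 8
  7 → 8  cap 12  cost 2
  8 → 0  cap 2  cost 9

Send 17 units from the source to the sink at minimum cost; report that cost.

shortest-cost path #1: 3→7→1 push 10 @ unit cost 2 (adds 20)
shortest-cost path #2: 3→6→1 push 7 @ unit cost 7 (adds 49)
total cost = 69

Minimum cost for 17 units: 69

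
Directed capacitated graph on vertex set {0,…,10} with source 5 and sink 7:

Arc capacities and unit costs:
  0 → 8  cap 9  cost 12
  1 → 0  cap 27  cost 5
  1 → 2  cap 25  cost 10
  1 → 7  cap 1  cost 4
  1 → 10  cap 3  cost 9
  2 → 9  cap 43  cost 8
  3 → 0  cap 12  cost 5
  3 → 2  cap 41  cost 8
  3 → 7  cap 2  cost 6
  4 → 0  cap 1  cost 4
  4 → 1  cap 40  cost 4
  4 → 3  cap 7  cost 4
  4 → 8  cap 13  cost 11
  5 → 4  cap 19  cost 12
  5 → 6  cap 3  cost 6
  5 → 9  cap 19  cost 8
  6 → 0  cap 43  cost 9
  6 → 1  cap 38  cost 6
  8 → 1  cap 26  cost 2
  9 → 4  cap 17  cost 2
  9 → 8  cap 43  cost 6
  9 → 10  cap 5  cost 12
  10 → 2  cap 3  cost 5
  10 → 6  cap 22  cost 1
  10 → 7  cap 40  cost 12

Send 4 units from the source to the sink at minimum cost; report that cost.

Minimum cost for 4 units: 88

shortest-cost path #1: 5→6→1→7 push 1 @ unit cost 16 (adds 16)
shortest-cost path #2: 5→9→4→3→7 push 2 @ unit cost 20 (adds 40)
shortest-cost path #3: 5→9→10→7 push 1 @ unit cost 32 (adds 32)
total cost = 88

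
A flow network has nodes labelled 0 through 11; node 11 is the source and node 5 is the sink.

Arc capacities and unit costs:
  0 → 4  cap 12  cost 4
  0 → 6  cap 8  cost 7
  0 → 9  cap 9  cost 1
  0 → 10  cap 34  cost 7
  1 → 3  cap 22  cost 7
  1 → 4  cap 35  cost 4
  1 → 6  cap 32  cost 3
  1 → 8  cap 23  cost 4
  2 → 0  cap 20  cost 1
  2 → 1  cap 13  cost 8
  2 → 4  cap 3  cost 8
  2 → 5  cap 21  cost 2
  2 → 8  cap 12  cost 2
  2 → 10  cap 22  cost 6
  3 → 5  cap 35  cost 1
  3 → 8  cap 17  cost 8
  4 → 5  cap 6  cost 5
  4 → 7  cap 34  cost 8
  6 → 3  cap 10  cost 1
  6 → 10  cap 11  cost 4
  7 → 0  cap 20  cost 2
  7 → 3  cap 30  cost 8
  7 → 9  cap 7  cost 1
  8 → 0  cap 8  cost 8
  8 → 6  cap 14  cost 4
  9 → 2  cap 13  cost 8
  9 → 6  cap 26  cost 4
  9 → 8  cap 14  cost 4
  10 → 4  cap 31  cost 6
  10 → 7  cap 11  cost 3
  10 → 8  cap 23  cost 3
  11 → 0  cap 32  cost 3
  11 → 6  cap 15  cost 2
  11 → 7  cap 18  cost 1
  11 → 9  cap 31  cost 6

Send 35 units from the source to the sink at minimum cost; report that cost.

Minimum cost for 35 units: 306

shortest-cost path #1: 11→6→3→5 push 10 @ unit cost 4 (adds 40)
shortest-cost path #2: 11→7→3→5 push 18 @ unit cost 10 (adds 180)
shortest-cost path #3: 11→0→4→5 push 6 @ unit cost 12 (adds 72)
shortest-cost path #4: 11→0→9→2→5 push 1 @ unit cost 14 (adds 14)
total cost = 306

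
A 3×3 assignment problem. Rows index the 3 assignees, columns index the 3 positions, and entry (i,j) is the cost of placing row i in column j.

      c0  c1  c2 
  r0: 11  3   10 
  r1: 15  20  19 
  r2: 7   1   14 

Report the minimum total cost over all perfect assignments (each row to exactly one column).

optimal assignment: row0→col2 (cost 10), row1→col0 (cost 15), row2→col1 (cost 1)
total = 10 + 15 + 1 = 26

Minimum assignment cost: 26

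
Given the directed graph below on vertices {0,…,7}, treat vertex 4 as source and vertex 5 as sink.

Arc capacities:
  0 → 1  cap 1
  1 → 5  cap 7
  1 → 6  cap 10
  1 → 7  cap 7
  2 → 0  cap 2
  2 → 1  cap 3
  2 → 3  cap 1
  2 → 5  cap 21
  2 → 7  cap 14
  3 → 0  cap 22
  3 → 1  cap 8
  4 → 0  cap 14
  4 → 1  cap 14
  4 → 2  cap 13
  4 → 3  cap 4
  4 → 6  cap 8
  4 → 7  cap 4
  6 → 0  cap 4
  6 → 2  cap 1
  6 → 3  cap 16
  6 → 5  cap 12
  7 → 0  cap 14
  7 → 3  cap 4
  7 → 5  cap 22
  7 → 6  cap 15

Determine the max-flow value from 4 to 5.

Maximum flow value: 44

augment #1: 4→1→5 bottleneck 7, total now 7
augment #2: 4→2→5 bottleneck 13, total now 20
augment #3: 4→6→5 bottleneck 8, total now 28
augment #4: 4→7→5 bottleneck 4, total now 32
augment #5: 4→1→6→5 bottleneck 4, total now 36
augment #6: 4→1→7→5 bottleneck 3, total now 39
augment #7: 4→0→1→7→5 bottleneck 1, total now 40
augment #8: 4→3→1→7→5 bottleneck 3, total now 43
augment #9: 4→3→1→6→2→5 bottleneck 1, total now 44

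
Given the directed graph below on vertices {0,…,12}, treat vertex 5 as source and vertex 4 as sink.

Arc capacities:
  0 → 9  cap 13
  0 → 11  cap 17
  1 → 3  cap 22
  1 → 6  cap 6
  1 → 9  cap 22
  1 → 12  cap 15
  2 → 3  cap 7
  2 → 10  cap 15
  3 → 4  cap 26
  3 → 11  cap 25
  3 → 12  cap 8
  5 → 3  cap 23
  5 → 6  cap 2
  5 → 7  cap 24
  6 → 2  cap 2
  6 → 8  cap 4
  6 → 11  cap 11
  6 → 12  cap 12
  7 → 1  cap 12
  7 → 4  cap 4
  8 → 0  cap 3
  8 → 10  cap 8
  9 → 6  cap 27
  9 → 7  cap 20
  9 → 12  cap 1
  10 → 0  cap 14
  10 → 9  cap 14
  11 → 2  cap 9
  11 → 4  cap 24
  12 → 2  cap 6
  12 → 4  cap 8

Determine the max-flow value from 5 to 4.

Maximum flow value: 41

augment #1: 5→3→4 bottleneck 23, total now 23
augment #2: 5→7→4 bottleneck 4, total now 27
augment #3: 5→6→11→4 bottleneck 2, total now 29
augment #4: 5→7→1→3→4 bottleneck 3, total now 32
augment #5: 5→7→1→12→4 bottleneck 8, total now 40
augment #6: 5→7→1→3→11→4 bottleneck 1, total now 41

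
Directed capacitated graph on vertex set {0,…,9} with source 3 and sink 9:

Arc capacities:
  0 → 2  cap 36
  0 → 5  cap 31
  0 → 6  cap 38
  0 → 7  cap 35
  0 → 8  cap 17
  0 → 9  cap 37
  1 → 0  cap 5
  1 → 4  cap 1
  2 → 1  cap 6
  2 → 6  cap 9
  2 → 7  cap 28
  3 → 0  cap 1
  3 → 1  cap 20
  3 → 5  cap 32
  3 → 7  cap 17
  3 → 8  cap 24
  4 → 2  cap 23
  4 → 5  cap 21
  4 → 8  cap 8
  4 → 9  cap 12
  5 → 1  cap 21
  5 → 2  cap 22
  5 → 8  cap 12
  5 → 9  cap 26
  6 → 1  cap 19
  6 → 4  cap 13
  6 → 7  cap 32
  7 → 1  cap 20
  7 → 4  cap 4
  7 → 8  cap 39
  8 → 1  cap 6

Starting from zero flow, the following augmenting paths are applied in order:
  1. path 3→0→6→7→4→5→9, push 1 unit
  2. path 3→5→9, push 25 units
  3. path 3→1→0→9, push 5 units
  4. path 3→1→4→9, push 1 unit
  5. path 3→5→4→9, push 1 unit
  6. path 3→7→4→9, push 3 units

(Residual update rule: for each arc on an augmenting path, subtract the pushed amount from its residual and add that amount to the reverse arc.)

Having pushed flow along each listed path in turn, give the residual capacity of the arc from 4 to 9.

after path 1 (3→0→6→7→4→5→9, push 1): res(4,9)=12
after path 2 (3→5→9, push 25): res(4,9)=12
after path 3 (3→1→0→9, push 5): res(4,9)=12
after path 4 (3→1→4→9, push 1): res(4,9)=11
after path 5 (3→5→4→9, push 1): res(4,9)=10
after path 6 (3→7→4→9, push 3): res(4,9)=7

Residual capacity of (4,9): 7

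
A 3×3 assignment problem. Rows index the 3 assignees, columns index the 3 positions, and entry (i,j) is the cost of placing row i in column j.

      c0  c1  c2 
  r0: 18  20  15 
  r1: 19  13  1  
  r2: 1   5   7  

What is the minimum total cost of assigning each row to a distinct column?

Minimum assignment cost: 22

optimal assignment: row0→col1 (cost 20), row1→col2 (cost 1), row2→col0 (cost 1)
total = 20 + 1 + 1 = 22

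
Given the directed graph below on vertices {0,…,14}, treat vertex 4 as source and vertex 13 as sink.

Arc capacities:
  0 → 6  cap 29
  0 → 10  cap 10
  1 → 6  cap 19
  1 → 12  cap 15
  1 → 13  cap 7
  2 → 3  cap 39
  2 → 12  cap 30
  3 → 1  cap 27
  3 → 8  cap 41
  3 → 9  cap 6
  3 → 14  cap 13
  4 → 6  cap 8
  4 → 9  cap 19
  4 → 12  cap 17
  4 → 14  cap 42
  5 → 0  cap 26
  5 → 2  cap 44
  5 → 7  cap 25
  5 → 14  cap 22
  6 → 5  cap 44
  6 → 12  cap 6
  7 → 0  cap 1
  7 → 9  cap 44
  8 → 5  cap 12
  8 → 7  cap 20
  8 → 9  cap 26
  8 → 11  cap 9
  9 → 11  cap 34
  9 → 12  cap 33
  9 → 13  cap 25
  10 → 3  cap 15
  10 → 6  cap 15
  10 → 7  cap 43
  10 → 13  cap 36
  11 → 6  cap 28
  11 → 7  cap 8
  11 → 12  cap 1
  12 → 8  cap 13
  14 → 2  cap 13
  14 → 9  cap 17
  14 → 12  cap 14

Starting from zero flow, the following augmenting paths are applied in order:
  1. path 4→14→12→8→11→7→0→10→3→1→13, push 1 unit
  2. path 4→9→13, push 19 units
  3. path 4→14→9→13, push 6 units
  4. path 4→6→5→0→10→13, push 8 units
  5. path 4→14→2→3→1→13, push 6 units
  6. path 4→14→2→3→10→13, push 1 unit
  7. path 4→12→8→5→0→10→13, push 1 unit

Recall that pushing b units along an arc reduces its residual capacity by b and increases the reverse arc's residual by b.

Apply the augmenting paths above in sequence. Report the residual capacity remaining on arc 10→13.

Residual capacity of (10,13): 26

after path 1 (4→14→12→8→11→7→0→10→3→1→13, push 1): res(10,13)=36
after path 2 (4→9→13, push 19): res(10,13)=36
after path 3 (4→14→9→13, push 6): res(10,13)=36
after path 4 (4→6→5→0→10→13, push 8): res(10,13)=28
after path 5 (4→14→2→3→1→13, push 6): res(10,13)=28
after path 6 (4→14→2→3→10→13, push 1): res(10,13)=27
after path 7 (4→12→8→5→0→10→13, push 1): res(10,13)=26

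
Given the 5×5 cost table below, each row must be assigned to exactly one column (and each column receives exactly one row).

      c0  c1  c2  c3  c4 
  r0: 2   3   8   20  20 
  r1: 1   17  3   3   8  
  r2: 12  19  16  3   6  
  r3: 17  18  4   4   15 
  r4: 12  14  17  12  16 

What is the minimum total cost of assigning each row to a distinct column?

Minimum assignment cost: 26

optimal assignment: row0→col1 (cost 3), row1→col0 (cost 1), row2→col4 (cost 6), row3→col2 (cost 4), row4→col3 (cost 12)
total = 3 + 1 + 6 + 4 + 12 = 26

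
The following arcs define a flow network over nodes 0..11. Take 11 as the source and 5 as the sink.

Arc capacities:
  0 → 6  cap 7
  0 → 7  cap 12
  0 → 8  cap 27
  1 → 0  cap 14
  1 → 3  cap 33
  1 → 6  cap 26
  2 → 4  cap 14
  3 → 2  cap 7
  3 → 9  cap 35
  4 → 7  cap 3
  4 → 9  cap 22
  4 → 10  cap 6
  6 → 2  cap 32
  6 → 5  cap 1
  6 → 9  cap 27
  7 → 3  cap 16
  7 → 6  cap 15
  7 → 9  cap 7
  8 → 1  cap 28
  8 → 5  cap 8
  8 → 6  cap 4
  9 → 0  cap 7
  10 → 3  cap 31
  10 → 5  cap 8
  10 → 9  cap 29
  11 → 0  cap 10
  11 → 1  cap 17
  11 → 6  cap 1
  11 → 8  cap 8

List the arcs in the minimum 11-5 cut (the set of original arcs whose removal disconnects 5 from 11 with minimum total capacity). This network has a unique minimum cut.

Min-cut arcs: {(4,10), (6,5), (8,5)} (total capacity 15)

augment #1: 11→6→5 push 1
augment #2: 11→8→5 push 8
augment #3: 11→0→6→2→4→10→5 push 6
max flow = 15; residual-reachable set from 11 gives S-side
cut edges (S→T): {(4,10), (6,5), (8,5)} total cap 15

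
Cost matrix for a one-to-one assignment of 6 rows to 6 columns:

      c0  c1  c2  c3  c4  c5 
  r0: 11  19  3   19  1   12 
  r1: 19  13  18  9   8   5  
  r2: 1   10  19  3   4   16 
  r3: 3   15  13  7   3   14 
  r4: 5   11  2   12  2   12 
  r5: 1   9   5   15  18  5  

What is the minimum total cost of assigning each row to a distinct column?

Minimum assignment cost: 23

optimal assignment: row0→col4 (cost 1), row1→col5 (cost 5), row2→col3 (cost 3), row3→col0 (cost 3), row4→col2 (cost 2), row5→col1 (cost 9)
total = 1 + 5 + 3 + 3 + 2 + 9 = 23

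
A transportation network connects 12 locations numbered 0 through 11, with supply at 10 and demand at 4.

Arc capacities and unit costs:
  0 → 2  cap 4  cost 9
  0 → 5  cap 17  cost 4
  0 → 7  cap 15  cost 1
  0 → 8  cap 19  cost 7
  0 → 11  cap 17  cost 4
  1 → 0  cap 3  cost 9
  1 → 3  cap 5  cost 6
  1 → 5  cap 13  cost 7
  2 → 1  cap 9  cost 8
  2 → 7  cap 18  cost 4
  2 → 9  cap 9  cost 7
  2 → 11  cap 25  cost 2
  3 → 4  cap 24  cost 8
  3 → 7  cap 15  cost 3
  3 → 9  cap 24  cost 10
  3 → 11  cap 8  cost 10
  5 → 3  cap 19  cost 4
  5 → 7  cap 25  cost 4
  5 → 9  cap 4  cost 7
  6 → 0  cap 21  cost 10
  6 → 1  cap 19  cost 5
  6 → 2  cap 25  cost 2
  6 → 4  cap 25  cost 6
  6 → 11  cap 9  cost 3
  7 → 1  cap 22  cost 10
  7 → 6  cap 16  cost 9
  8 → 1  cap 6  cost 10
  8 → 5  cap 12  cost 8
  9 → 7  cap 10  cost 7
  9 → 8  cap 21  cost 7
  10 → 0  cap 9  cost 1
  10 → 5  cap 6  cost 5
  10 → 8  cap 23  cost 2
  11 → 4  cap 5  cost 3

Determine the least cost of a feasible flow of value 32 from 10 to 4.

shortest-cost path #1: 10→0→11→4 push 5 @ unit cost 8 (adds 40)
shortest-cost path #2: 10→5→3→4 push 6 @ unit cost 17 (adds 102)
shortest-cost path #3: 10→0→5→3→4 push 4 @ unit cost 17 (adds 68)
shortest-cost path #4: 10→8→5→3→4 push 9 @ unit cost 22 (adds 198)
shortest-cost path #5: 10→8→5→0→7→6→4 push 3 @ unit cost 22 (adds 66)
shortest-cost path #6: 10→8→1→3→4 push 5 @ unit cost 26 (adds 130)
total cost = 604

Minimum cost for 32 units: 604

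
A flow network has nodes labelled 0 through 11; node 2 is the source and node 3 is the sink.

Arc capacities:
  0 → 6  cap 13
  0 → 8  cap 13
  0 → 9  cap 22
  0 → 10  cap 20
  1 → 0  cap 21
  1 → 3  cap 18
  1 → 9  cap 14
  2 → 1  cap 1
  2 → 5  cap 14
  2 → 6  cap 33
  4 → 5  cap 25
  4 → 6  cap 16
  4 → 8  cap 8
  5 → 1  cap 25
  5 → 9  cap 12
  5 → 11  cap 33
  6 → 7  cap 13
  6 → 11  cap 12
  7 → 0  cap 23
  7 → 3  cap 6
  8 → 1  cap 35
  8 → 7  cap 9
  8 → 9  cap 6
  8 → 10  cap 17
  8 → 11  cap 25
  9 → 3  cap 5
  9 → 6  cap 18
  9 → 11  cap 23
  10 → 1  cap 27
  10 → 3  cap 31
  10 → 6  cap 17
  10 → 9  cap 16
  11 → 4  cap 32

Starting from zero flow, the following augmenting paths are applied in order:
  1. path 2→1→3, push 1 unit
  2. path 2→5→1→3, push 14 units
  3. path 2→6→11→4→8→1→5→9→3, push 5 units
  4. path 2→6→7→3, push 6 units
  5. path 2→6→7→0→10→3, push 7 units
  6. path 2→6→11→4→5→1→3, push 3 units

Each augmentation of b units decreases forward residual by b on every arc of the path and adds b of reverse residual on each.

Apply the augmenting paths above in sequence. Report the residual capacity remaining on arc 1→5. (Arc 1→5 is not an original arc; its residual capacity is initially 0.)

after path 1 (2→1→3, push 1): res(1,5)=0
after path 2 (2→5→1→3, push 14): res(1,5)=14
after path 3 (2→6→11→4→8→1→5→9→3, push 5): res(1,5)=9
after path 4 (2→6→7→3, push 6): res(1,5)=9
after path 5 (2→6→7→0→10→3, push 7): res(1,5)=9
after path 6 (2→6→11→4→5→1→3, push 3): res(1,5)=12

Residual capacity of (1,5): 12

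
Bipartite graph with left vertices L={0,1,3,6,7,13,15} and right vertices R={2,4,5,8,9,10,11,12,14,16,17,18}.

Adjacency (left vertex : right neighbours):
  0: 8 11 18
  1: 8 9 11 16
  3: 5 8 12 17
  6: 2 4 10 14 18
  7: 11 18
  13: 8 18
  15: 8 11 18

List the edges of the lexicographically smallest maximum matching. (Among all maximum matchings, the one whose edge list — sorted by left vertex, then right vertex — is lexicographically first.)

Lex-smallest maximum matching: {(0,8), (1,9), (3,5), (6,2), (7,11), (13,18)}

|M| = 6 (so the lex-smallest maximum matching has 6 edges)
process left vertices in ascending order; for each, take the smallest-labelled available neighbour that still permits 6 edges overall, or leave it unmatched if none does
lex-smallest matching: {0-8, 1-9, 3-5, 6-2, 7-11, 13-18}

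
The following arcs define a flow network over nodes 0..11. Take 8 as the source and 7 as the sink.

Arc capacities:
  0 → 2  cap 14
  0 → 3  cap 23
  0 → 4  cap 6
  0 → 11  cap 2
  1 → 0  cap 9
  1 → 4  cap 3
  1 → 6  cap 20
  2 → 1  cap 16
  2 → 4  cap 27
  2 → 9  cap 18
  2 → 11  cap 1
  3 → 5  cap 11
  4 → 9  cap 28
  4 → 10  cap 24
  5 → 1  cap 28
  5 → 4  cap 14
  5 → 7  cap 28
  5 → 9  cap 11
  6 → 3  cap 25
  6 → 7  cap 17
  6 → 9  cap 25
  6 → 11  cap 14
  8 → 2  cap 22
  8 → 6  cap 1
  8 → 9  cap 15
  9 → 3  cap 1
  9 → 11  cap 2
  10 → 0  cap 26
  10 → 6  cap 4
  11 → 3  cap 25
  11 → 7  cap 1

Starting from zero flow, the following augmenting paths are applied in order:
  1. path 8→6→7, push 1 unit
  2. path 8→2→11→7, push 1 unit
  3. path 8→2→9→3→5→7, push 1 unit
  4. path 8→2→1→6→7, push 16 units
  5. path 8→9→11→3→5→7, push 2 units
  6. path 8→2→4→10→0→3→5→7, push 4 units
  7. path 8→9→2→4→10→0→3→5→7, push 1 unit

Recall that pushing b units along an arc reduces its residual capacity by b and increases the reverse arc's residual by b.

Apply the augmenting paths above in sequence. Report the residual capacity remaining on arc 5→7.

Residual capacity of (5,7): 20

after path 1 (8→6→7, push 1): res(5,7)=28
after path 2 (8→2→11→7, push 1): res(5,7)=28
after path 3 (8→2→9→3→5→7, push 1): res(5,7)=27
after path 4 (8→2→1→6→7, push 16): res(5,7)=27
after path 5 (8→9→11→3→5→7, push 2): res(5,7)=25
after path 6 (8→2→4→10→0→3→5→7, push 4): res(5,7)=21
after path 7 (8→9→2→4→10→0→3→5→7, push 1): res(5,7)=20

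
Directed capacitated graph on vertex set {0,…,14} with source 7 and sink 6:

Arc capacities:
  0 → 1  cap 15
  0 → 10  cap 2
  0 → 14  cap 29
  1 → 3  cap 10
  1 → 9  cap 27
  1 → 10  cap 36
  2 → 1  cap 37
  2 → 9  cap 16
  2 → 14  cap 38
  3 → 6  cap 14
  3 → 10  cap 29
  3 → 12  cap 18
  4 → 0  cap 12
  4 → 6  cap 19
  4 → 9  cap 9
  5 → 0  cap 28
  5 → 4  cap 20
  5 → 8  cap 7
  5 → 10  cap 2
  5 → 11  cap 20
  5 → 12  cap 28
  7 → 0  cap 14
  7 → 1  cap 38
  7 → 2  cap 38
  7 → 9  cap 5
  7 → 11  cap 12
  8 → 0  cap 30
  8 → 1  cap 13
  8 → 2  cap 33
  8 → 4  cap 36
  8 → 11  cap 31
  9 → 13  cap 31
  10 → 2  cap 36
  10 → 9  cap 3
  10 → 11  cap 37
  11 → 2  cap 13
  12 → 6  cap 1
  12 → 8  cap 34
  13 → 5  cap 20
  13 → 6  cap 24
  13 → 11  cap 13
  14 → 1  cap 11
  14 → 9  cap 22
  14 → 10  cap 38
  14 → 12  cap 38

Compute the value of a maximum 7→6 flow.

augment #1: 7→1→3→6 bottleneck 10, total now 10
augment #2: 7→9→13→6 bottleneck 5, total now 15
augment #3: 7→0→14→12→6 bottleneck 1, total now 16
augment #4: 7→1→9→13→6 bottleneck 19, total now 35
augment #5: 7→0→14→12→8→4→6 bottleneck 13, total now 48
augment #6: 7→1→9→13→5→4→6 bottleneck 6, total now 54

Maximum flow value: 54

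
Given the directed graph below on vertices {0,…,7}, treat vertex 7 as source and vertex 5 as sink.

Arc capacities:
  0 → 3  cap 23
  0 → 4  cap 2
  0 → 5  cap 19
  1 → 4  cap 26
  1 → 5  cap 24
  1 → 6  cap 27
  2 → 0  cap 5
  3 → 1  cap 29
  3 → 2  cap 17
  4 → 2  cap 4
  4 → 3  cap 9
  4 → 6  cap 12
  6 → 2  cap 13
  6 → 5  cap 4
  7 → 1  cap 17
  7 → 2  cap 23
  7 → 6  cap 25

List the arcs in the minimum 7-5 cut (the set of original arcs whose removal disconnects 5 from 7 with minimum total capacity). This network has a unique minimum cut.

Min-cut arcs: {(2,0), (6,5), (7,1)} (total capacity 26)

augment #1: 7→1→5 push 17
augment #2: 7→6→5 push 4
augment #3: 7→2→0→5 push 5
max flow = 26; residual-reachable set from 7 gives S-side
cut edges (S→T): {(2,0), (6,5), (7,1)} total cap 26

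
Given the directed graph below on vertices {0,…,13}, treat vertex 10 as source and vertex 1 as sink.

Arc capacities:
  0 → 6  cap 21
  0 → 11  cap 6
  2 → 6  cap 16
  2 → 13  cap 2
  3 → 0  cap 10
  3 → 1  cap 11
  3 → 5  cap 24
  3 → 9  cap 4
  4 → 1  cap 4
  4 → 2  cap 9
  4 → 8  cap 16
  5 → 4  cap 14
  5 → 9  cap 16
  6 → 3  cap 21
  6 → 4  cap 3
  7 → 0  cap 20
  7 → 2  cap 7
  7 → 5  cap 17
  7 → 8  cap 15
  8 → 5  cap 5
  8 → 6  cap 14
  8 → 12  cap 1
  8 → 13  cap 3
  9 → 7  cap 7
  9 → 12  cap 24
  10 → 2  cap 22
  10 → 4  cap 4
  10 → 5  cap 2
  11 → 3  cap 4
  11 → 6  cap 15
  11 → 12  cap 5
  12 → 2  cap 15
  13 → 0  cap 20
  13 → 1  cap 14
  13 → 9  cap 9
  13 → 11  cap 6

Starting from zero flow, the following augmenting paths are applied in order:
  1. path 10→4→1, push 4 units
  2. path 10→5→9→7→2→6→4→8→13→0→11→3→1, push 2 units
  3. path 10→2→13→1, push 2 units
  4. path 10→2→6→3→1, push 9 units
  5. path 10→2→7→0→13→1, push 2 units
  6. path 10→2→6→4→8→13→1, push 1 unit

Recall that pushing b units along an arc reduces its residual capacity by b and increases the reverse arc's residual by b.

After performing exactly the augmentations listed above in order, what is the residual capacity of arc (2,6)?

after path 1 (10→4→1, push 4): res(2,6)=16
after path 2 (10→5→9→7→2→6→4→8→13→0→11→3→1, push 2): res(2,6)=14
after path 3 (10→2→13→1, push 2): res(2,6)=14
after path 4 (10→2→6→3→1, push 9): res(2,6)=5
after path 5 (10→2→7→0→13→1, push 2): res(2,6)=5
after path 6 (10→2→6→4→8→13→1, push 1): res(2,6)=4

Residual capacity of (2,6): 4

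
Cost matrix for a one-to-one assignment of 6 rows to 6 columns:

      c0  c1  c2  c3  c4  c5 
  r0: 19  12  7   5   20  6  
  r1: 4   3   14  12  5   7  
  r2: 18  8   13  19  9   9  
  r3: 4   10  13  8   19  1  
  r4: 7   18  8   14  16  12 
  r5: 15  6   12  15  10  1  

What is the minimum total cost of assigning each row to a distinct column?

Minimum assignment cost: 30

optimal assignment: row0→col3 (cost 5), row1→col1 (cost 3), row2→col4 (cost 9), row3→col0 (cost 4), row4→col2 (cost 8), row5→col5 (cost 1)
total = 5 + 3 + 9 + 4 + 8 + 1 = 30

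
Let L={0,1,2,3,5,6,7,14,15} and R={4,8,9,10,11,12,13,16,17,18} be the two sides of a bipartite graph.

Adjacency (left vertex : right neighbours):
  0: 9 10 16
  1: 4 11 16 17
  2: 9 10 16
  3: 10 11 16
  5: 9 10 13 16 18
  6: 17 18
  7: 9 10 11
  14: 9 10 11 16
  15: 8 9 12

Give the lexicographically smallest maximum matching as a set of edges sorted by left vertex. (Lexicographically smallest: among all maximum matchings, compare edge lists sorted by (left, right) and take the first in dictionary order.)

Lex-smallest maximum matching: {(0,9), (1,4), (2,10), (3,11), (5,13), (6,17), (14,16), (15,8)}

|M| = 8 (so the lex-smallest maximum matching has 8 edges)
process left vertices in ascending order; for each, take the smallest-labelled available neighbour that still permits 8 edges overall, or leave it unmatched if none does
lex-smallest matching: {0-9, 1-4, 2-10, 3-11, 5-13, 6-17, 14-16, 15-8}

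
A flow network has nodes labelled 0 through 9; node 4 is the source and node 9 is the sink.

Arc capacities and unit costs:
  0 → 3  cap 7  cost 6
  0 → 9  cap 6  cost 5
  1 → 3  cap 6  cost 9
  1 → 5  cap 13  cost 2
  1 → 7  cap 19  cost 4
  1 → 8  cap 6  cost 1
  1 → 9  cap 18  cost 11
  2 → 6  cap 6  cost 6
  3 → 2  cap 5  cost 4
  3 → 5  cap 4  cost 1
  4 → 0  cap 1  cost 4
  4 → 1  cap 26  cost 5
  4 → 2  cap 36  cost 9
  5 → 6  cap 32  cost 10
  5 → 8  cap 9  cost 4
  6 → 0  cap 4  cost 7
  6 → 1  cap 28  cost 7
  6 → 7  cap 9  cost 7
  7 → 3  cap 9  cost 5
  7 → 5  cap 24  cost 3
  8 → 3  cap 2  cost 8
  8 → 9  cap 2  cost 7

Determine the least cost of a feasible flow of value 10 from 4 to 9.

shortest-cost path #1: 4→0→9 push 1 @ unit cost 9 (adds 9)
shortest-cost path #2: 4→1→8→9 push 2 @ unit cost 13 (adds 26)
shortest-cost path #3: 4→1→9 push 7 @ unit cost 16 (adds 112)
total cost = 147

Minimum cost for 10 units: 147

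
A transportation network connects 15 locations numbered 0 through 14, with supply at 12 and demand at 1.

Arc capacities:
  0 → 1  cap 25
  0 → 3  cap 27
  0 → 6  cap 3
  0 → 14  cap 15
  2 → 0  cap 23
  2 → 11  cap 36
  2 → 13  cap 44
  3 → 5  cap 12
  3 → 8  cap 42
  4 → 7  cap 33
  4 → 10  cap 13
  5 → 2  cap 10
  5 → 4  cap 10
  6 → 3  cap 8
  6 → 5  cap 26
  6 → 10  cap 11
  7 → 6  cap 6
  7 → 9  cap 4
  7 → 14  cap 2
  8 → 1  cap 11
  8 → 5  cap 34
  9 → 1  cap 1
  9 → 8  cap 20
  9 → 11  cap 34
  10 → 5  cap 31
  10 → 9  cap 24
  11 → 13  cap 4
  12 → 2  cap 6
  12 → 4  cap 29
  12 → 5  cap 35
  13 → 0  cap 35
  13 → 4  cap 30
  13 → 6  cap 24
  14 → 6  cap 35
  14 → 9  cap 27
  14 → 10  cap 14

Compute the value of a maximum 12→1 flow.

augment #1: 12→2→0→1 bottleneck 6, total now 6
augment #2: 12→4→7→9→1 bottleneck 1, total now 7
augment #3: 12→5→2→0→1 bottleneck 10, total now 17
augment #4: 12→4→7→9→8→1 bottleneck 3, total now 20
augment #5: 12→4→10→9→8→1 bottleneck 8, total now 28
augment #6: 12→4→10→9→11→13→0→1 bottleneck 4, total now 32

Maximum flow value: 32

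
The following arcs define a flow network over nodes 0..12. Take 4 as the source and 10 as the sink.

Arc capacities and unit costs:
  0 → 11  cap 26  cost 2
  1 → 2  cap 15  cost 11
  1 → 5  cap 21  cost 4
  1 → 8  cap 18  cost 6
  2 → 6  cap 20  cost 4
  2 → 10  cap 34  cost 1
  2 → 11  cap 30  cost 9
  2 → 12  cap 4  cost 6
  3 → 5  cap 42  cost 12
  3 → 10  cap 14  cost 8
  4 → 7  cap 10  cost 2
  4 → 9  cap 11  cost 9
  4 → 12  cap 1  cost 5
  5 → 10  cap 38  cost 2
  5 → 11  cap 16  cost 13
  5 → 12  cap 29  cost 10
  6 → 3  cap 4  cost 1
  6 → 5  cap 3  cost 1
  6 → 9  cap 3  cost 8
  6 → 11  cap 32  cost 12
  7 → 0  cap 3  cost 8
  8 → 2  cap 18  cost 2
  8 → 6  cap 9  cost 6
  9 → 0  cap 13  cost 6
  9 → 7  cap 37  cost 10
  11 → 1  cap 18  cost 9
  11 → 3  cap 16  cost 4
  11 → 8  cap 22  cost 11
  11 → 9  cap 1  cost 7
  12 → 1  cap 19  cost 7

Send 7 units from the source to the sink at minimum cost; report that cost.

Minimum cost for 7 units: 177

shortest-cost path #1: 4→12→1→5→10 push 1 @ unit cost 18 (adds 18)
shortest-cost path #2: 4→7→0→11→3→10 push 3 @ unit cost 24 (adds 72)
shortest-cost path #3: 4→9→0→11→3→10 push 3 @ unit cost 29 (adds 87)
total cost = 177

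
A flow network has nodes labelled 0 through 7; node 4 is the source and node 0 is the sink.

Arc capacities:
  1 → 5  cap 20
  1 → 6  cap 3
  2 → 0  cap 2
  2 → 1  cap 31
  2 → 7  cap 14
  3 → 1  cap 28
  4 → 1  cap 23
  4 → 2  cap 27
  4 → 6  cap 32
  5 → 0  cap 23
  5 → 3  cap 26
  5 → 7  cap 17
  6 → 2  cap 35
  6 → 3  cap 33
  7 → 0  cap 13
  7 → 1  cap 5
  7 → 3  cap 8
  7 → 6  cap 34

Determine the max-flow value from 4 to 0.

Maximum flow value: 35

augment #1: 4→2→0 bottleneck 2, total now 2
augment #2: 4→1→5→0 bottleneck 20, total now 22
augment #3: 4→2→7→0 bottleneck 13, total now 35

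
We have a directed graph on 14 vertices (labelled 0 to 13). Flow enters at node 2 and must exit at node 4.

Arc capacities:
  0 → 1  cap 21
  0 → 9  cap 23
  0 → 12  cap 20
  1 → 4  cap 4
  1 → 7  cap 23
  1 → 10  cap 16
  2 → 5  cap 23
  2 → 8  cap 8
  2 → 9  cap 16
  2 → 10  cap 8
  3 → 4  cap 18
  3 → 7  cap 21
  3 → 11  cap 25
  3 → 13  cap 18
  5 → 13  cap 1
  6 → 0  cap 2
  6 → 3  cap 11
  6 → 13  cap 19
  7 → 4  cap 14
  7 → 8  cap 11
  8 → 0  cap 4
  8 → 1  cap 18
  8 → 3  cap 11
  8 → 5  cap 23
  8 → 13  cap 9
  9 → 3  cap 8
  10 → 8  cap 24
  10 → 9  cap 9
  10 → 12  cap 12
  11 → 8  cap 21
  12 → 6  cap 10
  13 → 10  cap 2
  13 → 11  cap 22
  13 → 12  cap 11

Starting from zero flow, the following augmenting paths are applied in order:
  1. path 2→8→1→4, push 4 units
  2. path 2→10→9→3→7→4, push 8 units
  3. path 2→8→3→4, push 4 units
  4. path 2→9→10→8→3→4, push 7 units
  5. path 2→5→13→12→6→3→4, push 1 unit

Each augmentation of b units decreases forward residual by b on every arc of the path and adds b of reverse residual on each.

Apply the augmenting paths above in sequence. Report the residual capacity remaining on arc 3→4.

after path 1 (2→8→1→4, push 4): res(3,4)=18
after path 2 (2→10→9→3→7→4, push 8): res(3,4)=18
after path 3 (2→8→3→4, push 4): res(3,4)=14
after path 4 (2→9→10→8→3→4, push 7): res(3,4)=7
after path 5 (2→5→13→12→6→3→4, push 1): res(3,4)=6

Residual capacity of (3,4): 6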